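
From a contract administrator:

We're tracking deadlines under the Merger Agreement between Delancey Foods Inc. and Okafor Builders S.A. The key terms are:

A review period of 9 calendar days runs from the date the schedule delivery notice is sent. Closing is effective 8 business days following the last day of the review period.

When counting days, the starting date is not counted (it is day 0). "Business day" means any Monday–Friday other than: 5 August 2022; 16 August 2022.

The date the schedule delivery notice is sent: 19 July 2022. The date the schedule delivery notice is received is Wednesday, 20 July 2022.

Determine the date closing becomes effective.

The last day of the review period: 9 calendar days after 19 July 2022 is 28 July 2022.
The date closing becomes effective: 8 business days after Thursday, 28 July 2022, skipping weekends and the listed holiday on Aug 5 — Jul 29, Aug 1, Aug 2, Aug 3, Aug 4, Aug 8, Aug 9, Aug 10 — lands on Wednesday, 10 August 2022.

10 August 2022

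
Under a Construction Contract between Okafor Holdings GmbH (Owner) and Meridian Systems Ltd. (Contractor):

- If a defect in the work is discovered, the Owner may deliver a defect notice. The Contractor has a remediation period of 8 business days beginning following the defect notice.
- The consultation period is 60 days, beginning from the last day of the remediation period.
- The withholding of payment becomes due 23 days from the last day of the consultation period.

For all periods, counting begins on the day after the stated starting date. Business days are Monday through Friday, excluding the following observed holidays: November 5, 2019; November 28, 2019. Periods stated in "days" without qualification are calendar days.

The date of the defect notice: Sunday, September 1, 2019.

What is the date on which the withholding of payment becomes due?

The last day of the remediation period: 8 business days after Sunday, September 1, 2019, skipping weekends — Sep 2, Sep 3, Sep 4, Sep 5, Sep 6, Sep 9, Sep 10, Sep 11 — lands on Wednesday, September 11, 2019.
The last day of the consultation period: 60 calendar days after September 11, 2019 is November 10, 2019.
The date on which the withholding of payment becomes due: November 10, 2019 + 23 days = December 3, 2019.

December 3, 2019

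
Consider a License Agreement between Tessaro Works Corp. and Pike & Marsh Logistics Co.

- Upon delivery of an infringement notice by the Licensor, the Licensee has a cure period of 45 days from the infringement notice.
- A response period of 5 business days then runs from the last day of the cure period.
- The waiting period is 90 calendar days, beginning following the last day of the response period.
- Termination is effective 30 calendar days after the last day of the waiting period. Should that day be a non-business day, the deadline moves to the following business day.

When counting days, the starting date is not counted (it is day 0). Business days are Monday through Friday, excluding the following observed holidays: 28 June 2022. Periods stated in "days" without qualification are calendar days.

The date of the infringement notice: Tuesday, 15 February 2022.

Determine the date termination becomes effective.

The last day of the cure period: 15 February 2022 + 45 days = 1 April 2022.
The last day of the response period: 5 business days after Friday, 1 April 2022, skipping weekends — Apr 4, Apr 5, Apr 6, Apr 7, Apr 8 — lands on Friday, 8 April 2022.
Adding 90 calendar days to 8 April 2022 gives 7 July 2022, which is the last day of the waiting period.
The date termination becomes effective: 7 July 2022 + 30 days = 6 August 2022. That falls on a Saturday, so it rolls to the next business day, Monday, 8 August 2022.

8 August 2022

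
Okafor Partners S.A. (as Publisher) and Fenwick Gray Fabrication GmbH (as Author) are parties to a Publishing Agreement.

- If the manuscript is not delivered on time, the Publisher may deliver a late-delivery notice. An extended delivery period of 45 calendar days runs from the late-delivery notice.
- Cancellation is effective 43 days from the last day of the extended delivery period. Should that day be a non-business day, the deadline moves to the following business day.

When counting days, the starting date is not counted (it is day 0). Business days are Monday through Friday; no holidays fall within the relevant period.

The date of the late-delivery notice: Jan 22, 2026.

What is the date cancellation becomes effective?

Apr 20, 2026

Adding 45 calendar days to Jan 22, 2026 gives Mar 8, 2026, which is the last day of the extended delivery period.
Adding 43 calendar days to Mar 8, 2026 gives Apr 20, 2026, which is the date cancellation becomes effective. Apr 20, 2026 is a Monday, so no roll-forward applies.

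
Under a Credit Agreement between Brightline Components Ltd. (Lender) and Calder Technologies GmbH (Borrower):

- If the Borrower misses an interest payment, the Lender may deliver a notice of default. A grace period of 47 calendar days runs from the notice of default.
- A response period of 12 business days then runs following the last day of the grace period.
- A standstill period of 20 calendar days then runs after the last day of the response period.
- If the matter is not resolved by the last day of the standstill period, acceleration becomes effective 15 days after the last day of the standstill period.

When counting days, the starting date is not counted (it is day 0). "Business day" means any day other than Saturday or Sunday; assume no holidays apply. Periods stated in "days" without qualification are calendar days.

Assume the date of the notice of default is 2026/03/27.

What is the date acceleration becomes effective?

2026/07/03

Adding 47 calendar days to 2026/03/27 gives 2026/05/13, which is the last day of the grace period.
The last day of the response period: 12 business days after Wednesday, 2026/05/13, skipping weekends — May 14, May 15, May 18, May 19, …, May 27, May 28, May 29 — lands on Friday, 2026/05/29.
Adding 20 calendar days to 2026/05/29 gives 2026/06/18, which is the last day of the standstill period.
The date acceleration becomes effective: 15 calendar days after 2026/06/18 is 2026/07/03.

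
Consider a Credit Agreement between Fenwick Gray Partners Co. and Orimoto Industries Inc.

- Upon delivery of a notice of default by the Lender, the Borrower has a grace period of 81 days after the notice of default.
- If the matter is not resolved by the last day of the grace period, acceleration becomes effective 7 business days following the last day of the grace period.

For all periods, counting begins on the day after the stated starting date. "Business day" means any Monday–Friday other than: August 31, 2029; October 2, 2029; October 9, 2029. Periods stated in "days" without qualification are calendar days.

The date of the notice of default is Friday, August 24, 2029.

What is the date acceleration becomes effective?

The last day of the grace period: August 24, 2029 + 81 days = November 13, 2029.
The date acceleration becomes effective: counting 7 business days from Tuesday, November 13, 2029 (Nov 14, Nov 15, Nov 16, Nov 19, Nov 20, Nov 21, Nov 22, skipping weekends) reaches Thursday, November 22, 2029.

November 22, 2029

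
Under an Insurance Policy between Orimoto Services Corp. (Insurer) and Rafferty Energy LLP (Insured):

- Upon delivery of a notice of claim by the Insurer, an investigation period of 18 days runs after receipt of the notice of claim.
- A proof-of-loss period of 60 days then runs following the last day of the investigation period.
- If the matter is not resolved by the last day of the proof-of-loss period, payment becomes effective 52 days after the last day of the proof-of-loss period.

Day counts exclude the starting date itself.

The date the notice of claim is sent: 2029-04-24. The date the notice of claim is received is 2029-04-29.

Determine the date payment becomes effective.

Adding 18 calendar days to 2029-04-29 gives 2029-05-17, which is the last day of the investigation period.
The last day of the proof-of-loss period: 2029-05-17 + 60 days = 2029-07-16.
Adding 52 calendar days to 2029-07-16 gives 2029-09-06, which is the date payment becomes effective.

2029-09-06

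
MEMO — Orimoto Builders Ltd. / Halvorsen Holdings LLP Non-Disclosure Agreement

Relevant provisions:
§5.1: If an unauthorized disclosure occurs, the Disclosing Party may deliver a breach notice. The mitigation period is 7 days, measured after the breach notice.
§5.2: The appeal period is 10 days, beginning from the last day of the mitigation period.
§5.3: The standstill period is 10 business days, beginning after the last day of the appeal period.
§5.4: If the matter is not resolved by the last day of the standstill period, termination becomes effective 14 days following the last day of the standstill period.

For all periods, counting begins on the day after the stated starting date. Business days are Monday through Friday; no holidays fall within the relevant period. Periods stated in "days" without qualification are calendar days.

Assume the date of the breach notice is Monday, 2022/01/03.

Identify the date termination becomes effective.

The last day of the mitigation period: 7 calendar days after 2022/01/03 is 2022/01/10.
Adding 10 calendar days to 2022/01/10 gives 2022/01/20, which is the last day of the appeal period.
The last day of the standstill period: 10 business days after Thursday, 2022/01/20, skipping weekends — Jan 21, Jan 24, Jan 25, Jan 26, Jan 27, Jan 28, Jan 31, Feb 1, Feb 2, Feb 3 — lands on Thursday, 2022/02/03.
The date termination becomes effective: 14 calendar days after 2022/02/03 is 2022/02/17.

2022/02/17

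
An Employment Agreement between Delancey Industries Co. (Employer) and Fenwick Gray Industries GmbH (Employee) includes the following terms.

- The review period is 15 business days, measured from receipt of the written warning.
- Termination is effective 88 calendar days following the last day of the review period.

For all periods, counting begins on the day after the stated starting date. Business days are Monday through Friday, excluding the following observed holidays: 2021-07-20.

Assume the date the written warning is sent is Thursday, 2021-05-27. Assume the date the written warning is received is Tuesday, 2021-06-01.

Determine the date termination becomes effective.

From Tuesday, 2021-06-01, 15 business days (Jun 2, Jun 3, Jun 4, Jun 7, …, Jun 18, Jun 21, Jun 22, skipping weekends) brings us to Tuesday, 2021-06-22, which is the last day of the review period.
The date termination becomes effective: 2021-06-22 + 88 days = 2021-09-18.

2021-09-18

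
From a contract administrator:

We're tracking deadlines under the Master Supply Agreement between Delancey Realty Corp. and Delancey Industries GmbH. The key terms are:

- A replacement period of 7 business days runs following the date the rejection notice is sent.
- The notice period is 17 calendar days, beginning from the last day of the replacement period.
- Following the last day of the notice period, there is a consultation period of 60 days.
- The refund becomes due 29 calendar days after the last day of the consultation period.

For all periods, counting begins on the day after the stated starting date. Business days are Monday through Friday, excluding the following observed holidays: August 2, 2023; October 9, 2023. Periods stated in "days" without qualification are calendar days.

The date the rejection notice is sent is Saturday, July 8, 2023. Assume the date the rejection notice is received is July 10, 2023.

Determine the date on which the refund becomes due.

November 1, 2023

The last day of the replacement period: 7 business days after Saturday, July 8, 2023, skipping weekends — Jul 10, Jul 11, Jul 12, Jul 13, Jul 14, Jul 17, Jul 18 — lands on Tuesday, July 18, 2023.
The last day of the notice period: July 18, 2023 + 17 days = August 4, 2023.
The last day of the consultation period: 60 calendar days after August 4, 2023 is October 3, 2023.
The date on which the refund becomes due: October 3, 2023 + 29 days = November 1, 2023.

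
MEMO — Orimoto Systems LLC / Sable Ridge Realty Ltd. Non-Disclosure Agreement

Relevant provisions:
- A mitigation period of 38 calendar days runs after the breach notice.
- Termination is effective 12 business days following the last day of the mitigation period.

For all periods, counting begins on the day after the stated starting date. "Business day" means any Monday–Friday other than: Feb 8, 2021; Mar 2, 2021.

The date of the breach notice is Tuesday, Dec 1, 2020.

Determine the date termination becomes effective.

Jan 26, 2021

The last day of the mitigation period: Dec 1, 2020 + 38 days = Jan 8, 2021.
The date termination becomes effective: 12 business days after Friday, Jan 8, 2021, skipping weekends — Jan 11, Jan 12, Jan 13, Jan 14, …, Jan 22, Jan 25, Jan 26 — lands on Tuesday, Jan 26, 2021.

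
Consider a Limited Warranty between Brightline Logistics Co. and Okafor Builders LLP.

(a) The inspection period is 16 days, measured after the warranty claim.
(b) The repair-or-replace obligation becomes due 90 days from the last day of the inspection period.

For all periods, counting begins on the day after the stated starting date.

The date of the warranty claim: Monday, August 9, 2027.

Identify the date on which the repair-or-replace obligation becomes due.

November 23, 2027

The last day of the inspection period: August 9, 2027 + 16 days = August 25, 2027.
The date on which the repair-or-replace obligation becomes due: August 25, 2027 + 90 days = November 23, 2027.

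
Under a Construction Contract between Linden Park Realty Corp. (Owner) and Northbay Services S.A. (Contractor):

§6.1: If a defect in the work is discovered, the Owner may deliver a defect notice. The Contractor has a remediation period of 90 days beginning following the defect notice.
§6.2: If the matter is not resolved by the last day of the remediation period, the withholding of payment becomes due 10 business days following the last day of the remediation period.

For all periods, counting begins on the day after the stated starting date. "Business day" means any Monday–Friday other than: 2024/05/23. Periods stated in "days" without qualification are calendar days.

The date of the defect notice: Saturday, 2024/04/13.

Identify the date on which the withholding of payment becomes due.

2024/07/26

The last day of the remediation period: 2024/04/13 + 90 days = 2024/07/12.
From Friday, 2024/07/12, 10 business days (Jul 15, Jul 16, Jul 17, Jul 18, Jul 19, Jul 22, Jul 23, Jul 24, Jul 25, Jul 26, skipping weekends) brings us to Friday, 2024/07/26, which is the date on which the withholding of payment becomes due.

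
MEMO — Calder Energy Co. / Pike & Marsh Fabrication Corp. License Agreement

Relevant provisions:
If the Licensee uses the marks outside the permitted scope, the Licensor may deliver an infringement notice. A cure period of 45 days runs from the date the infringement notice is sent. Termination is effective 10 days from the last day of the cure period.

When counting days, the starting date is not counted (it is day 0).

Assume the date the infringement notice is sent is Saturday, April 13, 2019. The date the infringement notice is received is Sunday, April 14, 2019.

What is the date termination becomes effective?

Adding 45 calendar days to April 13, 2019 gives May 28, 2019, which is the last day of the cure period.
The date termination becomes effective: 10 calendar days after May 28, 2019 is June 7, 2019.

June 7, 2019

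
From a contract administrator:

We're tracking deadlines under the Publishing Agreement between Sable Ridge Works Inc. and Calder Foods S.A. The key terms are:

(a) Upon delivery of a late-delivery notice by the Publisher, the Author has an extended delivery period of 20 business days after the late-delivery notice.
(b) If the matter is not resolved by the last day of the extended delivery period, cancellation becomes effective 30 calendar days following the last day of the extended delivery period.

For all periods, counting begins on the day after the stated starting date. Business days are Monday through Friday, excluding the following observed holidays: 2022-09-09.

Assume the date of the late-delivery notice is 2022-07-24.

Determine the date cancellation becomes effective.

2022-09-18

The last day of the extended delivery period: 20 business days after Sunday, 2022-07-24, skipping weekends — Jul 25, Jul 26, Jul 27, Jul 28, …, Aug 17, Aug 18, Aug 19 — lands on Friday, 2022-08-19.
The date cancellation becomes effective: 30 calendar days after 2022-08-19 is 2022-09-18.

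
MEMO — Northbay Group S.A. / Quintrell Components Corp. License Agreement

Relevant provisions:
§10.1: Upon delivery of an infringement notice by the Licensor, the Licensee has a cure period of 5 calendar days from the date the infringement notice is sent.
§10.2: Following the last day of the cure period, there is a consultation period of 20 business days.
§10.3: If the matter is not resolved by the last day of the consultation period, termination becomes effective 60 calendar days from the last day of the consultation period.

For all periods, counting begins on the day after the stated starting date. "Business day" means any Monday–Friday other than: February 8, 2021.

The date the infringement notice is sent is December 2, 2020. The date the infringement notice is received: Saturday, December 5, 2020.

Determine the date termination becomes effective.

March 5, 2021

The last day of the cure period: 5 calendar days after December 2, 2020 is December 7, 2020.
The last day of the consultation period: counting 20 business days from Monday, December 7, 2020 (Dec 8, Dec 9, Dec 10, Dec 11, …, Dec 31, Jan 1, Jan 4, skipping weekends) reaches Monday, January 4, 2021.
The date termination becomes effective: January 4, 2021 + 60 days = March 5, 2021.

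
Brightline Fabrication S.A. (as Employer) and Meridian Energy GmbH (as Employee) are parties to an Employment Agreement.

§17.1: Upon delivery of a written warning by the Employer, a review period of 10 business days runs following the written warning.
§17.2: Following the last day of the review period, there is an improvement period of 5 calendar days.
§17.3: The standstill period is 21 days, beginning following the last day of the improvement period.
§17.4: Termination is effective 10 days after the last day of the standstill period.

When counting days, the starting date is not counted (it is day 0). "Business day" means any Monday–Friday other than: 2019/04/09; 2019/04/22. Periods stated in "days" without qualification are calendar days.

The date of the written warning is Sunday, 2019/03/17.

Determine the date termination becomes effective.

The last day of the review period: counting 10 business days from Sunday, 2019/03/17 (Mar 18, Mar 19, Mar 20, Mar 21, Mar 22, Mar 25, Mar 26, Mar 27, Mar 28, Mar 29, skipping weekends) reaches Friday, 2019/03/29.
The last day of the improvement period: 2019/03/29 + 5 days = 2019/04/03.
Adding 21 calendar days to 2019/04/03 gives 2019/04/24, which is the last day of the standstill period.
The date termination becomes effective: 2019/04/24 + 10 days = 2019/05/04.

2019/05/04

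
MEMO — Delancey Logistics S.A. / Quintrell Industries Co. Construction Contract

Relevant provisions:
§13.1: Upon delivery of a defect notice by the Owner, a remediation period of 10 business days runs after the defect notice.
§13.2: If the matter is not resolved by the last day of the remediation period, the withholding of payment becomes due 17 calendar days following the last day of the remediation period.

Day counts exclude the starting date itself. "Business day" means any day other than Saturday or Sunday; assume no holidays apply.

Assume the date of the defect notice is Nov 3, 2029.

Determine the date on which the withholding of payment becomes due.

Dec 3, 2029

From Saturday, Nov 3, 2029, 10 business days (Nov 5, Nov 6, Nov 7, Nov 8, Nov 9, Nov 12, Nov 13, Nov 14, Nov 15, Nov 16, skipping weekends) brings us to Friday, Nov 16, 2029, which is the last day of the remediation period.
Adding 17 calendar days to Nov 16, 2029 gives Dec 3, 2029, which is the date on which the withholding of payment becomes due.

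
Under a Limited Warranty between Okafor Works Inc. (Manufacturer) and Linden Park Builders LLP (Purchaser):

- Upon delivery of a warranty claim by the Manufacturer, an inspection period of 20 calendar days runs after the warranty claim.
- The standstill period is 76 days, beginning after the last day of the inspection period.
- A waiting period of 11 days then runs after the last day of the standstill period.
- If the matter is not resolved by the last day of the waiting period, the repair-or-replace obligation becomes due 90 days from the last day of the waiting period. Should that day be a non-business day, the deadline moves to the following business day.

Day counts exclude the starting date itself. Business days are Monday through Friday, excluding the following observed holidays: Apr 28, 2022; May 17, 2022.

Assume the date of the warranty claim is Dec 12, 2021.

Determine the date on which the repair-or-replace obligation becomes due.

Jun 27, 2022

The last day of the inspection period: 20 calendar days after Dec 12, 2021 is Jan 1, 2022.
Adding 76 calendar days to Jan 1, 2022 gives Mar 18, 2022, which is the last day of the standstill period.
The last day of the waiting period: Mar 18, 2022 + 11 days = Mar 29, 2022.
The date on which the repair-or-replace obligation becomes due: 90 calendar days after Mar 29, 2022 is Jun 27, 2022. Jun 27, 2022 is a Monday and is not a listed holiday, so no roll-forward applies.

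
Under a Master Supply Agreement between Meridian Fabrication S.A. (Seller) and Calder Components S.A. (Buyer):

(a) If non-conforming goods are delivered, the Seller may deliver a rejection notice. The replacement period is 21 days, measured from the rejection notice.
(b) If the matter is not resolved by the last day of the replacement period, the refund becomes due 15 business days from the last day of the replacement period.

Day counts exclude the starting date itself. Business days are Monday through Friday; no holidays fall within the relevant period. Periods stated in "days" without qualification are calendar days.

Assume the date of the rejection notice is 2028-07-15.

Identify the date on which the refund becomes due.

2028-08-25

The last day of the replacement period: 21 calendar days after 2028-07-15 is 2028-08-05.
The date on which the refund becomes due: 15 business days after Saturday, 2028-08-05, skipping weekends — Aug 7, Aug 8, Aug 9, Aug 10, …, Aug 23, Aug 24, Aug 25 — lands on Friday, 2028-08-25.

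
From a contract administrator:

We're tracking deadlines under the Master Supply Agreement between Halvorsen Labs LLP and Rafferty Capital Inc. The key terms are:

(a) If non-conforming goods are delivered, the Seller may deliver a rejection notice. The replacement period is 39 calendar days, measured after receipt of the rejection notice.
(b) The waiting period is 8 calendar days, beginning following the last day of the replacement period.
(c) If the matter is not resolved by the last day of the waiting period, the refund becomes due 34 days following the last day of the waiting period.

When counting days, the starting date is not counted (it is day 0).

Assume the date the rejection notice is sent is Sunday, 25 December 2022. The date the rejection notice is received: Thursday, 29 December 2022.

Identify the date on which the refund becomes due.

The last day of the replacement period: 39 calendar days after 29 December 2022 is 6 February 2023.
The last day of the waiting period: 6 February 2023 + 8 days = 14 February 2023.
Adding 34 calendar days to 14 February 2023 gives 20 March 2023, which is the date on which the refund becomes due.

20 March 2023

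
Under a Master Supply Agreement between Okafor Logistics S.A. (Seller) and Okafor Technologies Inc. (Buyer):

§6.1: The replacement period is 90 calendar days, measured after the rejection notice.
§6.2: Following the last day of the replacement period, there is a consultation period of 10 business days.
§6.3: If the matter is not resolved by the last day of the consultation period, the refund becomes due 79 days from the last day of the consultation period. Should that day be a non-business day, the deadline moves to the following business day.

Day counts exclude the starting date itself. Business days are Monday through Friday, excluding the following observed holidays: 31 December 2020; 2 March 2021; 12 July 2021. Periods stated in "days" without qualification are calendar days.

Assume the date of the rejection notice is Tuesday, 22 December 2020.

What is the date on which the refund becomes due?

The last day of the replacement period: 22 December 2020 + 90 days = 22 March 2021.
From Monday, 22 March 2021, 10 business days (Mar 23, Mar 24, Mar 25, Mar 26, Mar 29, Mar 30, Mar 31, Apr 1, Apr 2, Apr 5, skipping weekends) brings us to Monday, 5 April 2021, which is the last day of the consultation period.
The date on which the refund becomes due: 79 calendar days after 5 April 2021 is 23 June 2021. 23 June 2021 is a Wednesday and is not a listed holiday, so no roll-forward applies.

23 June 2021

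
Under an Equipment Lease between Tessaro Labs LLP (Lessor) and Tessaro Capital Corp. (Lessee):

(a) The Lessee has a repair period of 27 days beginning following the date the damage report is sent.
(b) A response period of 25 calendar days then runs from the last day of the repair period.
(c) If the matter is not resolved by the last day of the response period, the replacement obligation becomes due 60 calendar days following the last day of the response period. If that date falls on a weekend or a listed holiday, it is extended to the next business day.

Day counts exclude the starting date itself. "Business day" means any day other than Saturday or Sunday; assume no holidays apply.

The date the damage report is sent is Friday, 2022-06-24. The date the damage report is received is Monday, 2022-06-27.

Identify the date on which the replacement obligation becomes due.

2022-10-14

Adding 27 calendar days to 2022-06-24 gives 2022-07-21, which is the last day of the repair period.
The last day of the response period: 25 calendar days after 2022-07-21 is 2022-08-15.
The date on which the replacement obligation becomes due: 60 calendar days after 2022-08-15 is 2022-10-14. 2022-10-14 is a Friday, so no roll-forward applies.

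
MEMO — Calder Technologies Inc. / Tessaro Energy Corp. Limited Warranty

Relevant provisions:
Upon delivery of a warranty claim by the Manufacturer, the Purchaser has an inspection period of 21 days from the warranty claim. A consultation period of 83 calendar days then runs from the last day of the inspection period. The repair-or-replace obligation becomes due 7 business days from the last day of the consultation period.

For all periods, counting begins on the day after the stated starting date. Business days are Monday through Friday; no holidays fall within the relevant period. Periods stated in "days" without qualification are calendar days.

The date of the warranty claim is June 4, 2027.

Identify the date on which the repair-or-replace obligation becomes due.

Adding 21 calendar days to June 4, 2027 gives June 25, 2027, which is the last day of the inspection period.
The last day of the consultation period: June 25, 2027 + 83 days = September 16, 2027.
The date on which the repair-or-replace obligation becomes due: 7 business days after Thursday, September 16, 2027, skipping weekends — Sep 17, Sep 20, Sep 21, Sep 22, Sep 23, Sep 24, Sep 27 — lands on Monday, September 27, 2027.

September 27, 2027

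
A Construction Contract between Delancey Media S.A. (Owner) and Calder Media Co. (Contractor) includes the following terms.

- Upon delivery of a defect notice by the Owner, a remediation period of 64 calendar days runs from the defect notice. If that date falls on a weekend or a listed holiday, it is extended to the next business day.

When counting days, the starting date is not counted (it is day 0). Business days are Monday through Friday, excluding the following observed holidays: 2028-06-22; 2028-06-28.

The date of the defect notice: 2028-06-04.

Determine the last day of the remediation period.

The last day of the remediation period: 64 calendar days after 2028-06-04 is 2028-08-07. 2028-08-07 is a Monday and is not a listed holiday, so no roll-forward applies.

2028-08-07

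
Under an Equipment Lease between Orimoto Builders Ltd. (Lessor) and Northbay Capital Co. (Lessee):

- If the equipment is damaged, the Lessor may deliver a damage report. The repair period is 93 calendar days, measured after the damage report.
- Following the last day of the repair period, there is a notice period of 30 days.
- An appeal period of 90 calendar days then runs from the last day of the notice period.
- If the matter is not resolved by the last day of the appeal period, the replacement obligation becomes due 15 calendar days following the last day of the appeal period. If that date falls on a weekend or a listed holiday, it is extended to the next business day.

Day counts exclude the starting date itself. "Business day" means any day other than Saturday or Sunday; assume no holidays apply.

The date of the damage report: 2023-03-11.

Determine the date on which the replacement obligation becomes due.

2023-10-25

The last day of the repair period: 2023-03-11 + 93 days = 2023-06-12.
The last day of the notice period: 2023-06-12 + 30 days = 2023-07-12.
The last day of the appeal period: 90 calendar days after 2023-07-12 is 2023-10-10.
The date on which the replacement obligation becomes due: 2023-10-10 + 15 days = 2023-10-25. 2023-10-25 is a Wednesday, so no roll-forward applies.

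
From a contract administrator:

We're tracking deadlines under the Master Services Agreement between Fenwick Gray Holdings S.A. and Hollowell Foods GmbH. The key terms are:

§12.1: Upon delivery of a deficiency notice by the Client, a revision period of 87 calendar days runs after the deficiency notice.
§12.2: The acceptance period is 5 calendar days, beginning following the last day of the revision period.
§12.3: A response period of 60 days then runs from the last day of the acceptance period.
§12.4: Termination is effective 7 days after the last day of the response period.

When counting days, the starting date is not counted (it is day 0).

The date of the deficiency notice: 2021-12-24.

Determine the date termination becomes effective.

2022-06-01

The last day of the revision period: 87 calendar days after 2021-12-24 is 2022-03-21.
The last day of the acceptance period: 5 calendar days after 2022-03-21 is 2022-03-26.
The last day of the response period: 2022-03-26 + 60 days = 2022-05-25.
The date termination becomes effective: 7 calendar days after 2022-05-25 is 2022-06-01.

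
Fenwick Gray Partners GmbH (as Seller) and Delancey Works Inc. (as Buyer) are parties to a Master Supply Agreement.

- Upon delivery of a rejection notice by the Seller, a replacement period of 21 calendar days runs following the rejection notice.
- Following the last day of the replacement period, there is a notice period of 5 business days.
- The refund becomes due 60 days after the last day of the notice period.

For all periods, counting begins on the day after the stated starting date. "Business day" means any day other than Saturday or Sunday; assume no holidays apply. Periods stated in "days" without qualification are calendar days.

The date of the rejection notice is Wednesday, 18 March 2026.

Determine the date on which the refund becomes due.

The last day of the replacement period: 21 calendar days after 18 March 2026 is 8 April 2026.
The last day of the notice period: 5 business days after Wednesday, 8 April 2026, skipping weekends — Apr 9, Apr 10, Apr 13, Apr 14, Apr 15 — lands on Wednesday, 15 April 2026.
Adding 60 calendar days to 15 April 2026 gives 14 June 2026, which is the date on which the refund becomes due.

14 June 2026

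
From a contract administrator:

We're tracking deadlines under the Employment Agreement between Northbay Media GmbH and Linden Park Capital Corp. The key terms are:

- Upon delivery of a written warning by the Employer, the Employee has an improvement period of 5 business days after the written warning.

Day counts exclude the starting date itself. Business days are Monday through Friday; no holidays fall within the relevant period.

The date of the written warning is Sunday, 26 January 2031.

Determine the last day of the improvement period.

31 January 2031

The last day of the improvement period: 5 business days after Sunday, 26 January 2031, skipping weekends — Jan 27, Jan 28, Jan 29, Jan 30, Jan 31 — lands on Friday, 31 January 2031.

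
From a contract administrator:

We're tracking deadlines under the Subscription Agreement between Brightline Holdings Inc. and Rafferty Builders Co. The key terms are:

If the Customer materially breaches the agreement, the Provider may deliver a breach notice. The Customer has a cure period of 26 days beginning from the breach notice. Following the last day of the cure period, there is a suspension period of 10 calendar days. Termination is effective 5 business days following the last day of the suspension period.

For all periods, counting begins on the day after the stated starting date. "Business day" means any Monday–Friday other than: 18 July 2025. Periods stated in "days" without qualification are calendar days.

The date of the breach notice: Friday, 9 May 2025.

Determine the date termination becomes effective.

20 June 2025

The last day of the cure period: 9 May 2025 + 26 days = 4 June 2025.
Adding 10 calendar days to 4 June 2025 gives 14 June 2025, which is the last day of the suspension period.
The date termination becomes effective: counting 5 business days from Saturday, 14 June 2025 (Jun 16, Jun 17, Jun 18, Jun 19, Jun 20, skipping weekends) reaches Friday, 20 June 2025.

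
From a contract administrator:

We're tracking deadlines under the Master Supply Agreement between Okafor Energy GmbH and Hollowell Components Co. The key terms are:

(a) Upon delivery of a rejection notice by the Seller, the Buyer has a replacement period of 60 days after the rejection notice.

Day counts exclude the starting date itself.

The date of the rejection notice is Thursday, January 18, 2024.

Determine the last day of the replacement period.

March 18, 2024

The last day of the replacement period: 60 calendar days after January 18, 2024 is March 18, 2024.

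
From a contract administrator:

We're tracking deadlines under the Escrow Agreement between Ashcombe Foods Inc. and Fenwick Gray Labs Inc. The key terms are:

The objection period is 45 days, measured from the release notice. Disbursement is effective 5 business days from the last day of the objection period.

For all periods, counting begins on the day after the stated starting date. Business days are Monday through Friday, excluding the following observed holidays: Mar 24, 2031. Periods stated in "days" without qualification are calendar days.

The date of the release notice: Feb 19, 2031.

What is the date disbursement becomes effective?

The last day of the objection period: 45 calendar days after Feb 19, 2031 is Apr 5, 2031.
The date disbursement becomes effective: 5 business days after Saturday, Apr 5, 2031, skipping weekends — Apr 7, Apr 8, Apr 9, Apr 10, Apr 11 — lands on Friday, Apr 11, 2031.

Apr 11, 2031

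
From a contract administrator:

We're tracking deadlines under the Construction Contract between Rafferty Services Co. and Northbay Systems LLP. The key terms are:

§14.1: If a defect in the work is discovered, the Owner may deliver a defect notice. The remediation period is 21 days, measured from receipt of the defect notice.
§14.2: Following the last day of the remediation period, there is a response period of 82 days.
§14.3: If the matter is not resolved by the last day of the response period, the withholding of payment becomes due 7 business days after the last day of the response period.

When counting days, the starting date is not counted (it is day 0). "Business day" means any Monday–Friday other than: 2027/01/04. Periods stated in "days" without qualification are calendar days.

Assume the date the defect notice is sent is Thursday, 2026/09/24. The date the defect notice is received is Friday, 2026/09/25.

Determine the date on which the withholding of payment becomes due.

Adding 21 calendar days to 2026/09/25 gives 2026/10/16, which is the last day of the remediation period.
The last day of the response period: 82 calendar days after 2026/10/16 is 2027/01/06.
The date on which the withholding of payment becomes due: counting 7 business days from Wednesday, 2027/01/06 (Jan 7, Jan 8, Jan 11, Jan 12, Jan 13, Jan 14, Jan 15, skipping weekends) reaches Friday, 2027/01/15.

2027/01/15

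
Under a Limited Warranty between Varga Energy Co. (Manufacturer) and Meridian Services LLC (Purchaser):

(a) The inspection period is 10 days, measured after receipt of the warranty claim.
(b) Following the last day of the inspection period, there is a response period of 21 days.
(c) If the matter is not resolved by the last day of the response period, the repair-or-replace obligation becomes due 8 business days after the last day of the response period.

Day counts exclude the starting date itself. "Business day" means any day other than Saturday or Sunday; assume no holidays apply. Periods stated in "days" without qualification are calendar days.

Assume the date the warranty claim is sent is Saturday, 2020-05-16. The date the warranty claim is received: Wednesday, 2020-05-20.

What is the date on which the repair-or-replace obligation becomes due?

The last day of the inspection period: 2020-05-20 + 10 days = 2020-05-30.
The last day of the response period: 21 calendar days after 2020-05-30 is 2020-06-20.
From Saturday, 2020-06-20, 8 business days (Jun 22, Jun 23, Jun 24, Jun 25, Jun 26, Jun 29, Jun 30, Jul 1, skipping weekends) brings us to Wednesday, 2020-07-01, which is the date on which the repair-or-replace obligation becomes due.

2020-07-01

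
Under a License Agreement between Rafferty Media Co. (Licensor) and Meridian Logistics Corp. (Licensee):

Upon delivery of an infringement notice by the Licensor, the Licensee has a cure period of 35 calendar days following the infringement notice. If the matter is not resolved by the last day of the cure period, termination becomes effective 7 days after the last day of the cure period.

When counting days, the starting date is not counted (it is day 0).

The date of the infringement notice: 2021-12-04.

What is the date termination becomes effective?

2022-01-15

The last day of the cure period: 35 calendar days after 2021-12-04 is 2022-01-08.
The date termination becomes effective: 2022-01-08 + 7 days = 2022-01-15.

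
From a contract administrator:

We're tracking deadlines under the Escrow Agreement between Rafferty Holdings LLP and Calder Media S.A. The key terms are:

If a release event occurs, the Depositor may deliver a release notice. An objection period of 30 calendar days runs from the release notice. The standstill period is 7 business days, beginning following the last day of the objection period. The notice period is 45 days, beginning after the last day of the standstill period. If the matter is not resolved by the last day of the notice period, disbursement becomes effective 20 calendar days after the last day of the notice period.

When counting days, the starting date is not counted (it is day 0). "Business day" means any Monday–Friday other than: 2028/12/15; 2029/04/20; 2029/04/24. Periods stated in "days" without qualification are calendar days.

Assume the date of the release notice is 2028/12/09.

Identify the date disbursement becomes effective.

2029/03/23

The last day of the objection period: 2028/12/09 + 30 days = 2029/01/08.
From Monday, 2029/01/08, 7 business days (Jan 9, Jan 10, Jan 11, Jan 12, Jan 15, Jan 16, Jan 17, skipping weekends) brings us to Wednesday, 2029/01/17, which is the last day of the standstill period.
The last day of the notice period: 45 calendar days after 2029/01/17 is 2029/03/03.
The date disbursement becomes effective: 20 calendar days after 2029/03/03 is 2029/03/23.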